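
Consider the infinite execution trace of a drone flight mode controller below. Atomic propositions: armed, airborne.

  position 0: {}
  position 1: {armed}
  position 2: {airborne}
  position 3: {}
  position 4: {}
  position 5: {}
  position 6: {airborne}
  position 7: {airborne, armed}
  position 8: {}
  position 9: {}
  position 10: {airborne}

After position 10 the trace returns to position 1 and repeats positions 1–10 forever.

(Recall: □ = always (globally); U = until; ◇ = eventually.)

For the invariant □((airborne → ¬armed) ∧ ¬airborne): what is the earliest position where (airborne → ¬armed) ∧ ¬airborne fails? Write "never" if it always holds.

2

Check (airborne → ¬armed) ∧ ¬airborne at each position in order: 0 ✓, 1 ✓.
At position 2 the labels are {airborne}, so (airborne → ¬armed) ∧ ¬airborne is false there. This is the first violation.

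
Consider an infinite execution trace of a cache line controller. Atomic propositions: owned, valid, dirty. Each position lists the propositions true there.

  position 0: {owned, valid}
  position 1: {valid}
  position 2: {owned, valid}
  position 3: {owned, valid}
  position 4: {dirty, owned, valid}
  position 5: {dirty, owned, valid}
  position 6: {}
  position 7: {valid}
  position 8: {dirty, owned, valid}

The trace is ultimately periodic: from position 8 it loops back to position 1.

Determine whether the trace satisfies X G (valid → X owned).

Does not hold

The position after 0 is 1; G (valid → X owned) is false there.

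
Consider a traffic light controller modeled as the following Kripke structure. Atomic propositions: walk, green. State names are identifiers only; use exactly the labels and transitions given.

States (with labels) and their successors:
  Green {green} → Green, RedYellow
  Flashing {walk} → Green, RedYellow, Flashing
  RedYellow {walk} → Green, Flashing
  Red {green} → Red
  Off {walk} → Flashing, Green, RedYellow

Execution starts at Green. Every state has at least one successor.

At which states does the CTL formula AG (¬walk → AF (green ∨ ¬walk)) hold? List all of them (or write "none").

States satisfying ¬walk → AF (green ∨ ¬walk): {Green, Flashing, RedYellow, Red, Off}.
States satisfying AG (¬walk → AF (green ∨ ¬walk)): {Green, Flashing, RedYellow, Red, Off}.

{Green, Flashing, RedYellow, Red, Off}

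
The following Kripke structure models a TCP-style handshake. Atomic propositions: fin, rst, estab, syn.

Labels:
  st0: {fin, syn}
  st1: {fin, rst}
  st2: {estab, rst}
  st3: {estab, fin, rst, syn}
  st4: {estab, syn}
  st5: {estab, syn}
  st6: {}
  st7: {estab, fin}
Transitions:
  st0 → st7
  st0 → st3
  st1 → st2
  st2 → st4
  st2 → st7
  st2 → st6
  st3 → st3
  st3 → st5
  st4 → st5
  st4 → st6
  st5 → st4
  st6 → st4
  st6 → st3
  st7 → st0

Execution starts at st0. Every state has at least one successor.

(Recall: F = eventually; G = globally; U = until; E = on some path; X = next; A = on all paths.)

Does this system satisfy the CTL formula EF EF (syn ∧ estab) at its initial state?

Holds

States satisfying EF (syn ∧ estab): {st0, st1, st2, st3, st4, st5, st6, st7}.
States satisfying EF EF (syn ∧ estab): {st0, st1, st2, st3, st4, st5, st6, st7}.
Some path from st0 reaches a state where EF (syn ∧ estab) holds.
st0 ∈ Sat(EF EF (syn ∧ estab)).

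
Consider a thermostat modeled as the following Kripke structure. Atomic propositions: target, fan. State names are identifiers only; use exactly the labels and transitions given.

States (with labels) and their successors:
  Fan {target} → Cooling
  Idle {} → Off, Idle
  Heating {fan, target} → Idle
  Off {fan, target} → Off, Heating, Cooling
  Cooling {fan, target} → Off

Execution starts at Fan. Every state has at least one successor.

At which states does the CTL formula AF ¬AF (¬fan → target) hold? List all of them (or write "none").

States satisfying ¬AF (¬fan → target): {Idle}.
States satisfying AF ¬AF (¬fan → target): {Idle, Heating}.

{Idle, Heating}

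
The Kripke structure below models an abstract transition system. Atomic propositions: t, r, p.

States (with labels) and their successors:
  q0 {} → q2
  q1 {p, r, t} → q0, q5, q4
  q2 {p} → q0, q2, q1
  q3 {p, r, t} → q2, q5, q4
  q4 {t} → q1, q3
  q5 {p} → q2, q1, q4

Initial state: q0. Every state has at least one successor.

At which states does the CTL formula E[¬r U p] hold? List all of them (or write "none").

{q0, q1, q2, q3, q4, q5}

States satisfying ¬r: {q0, q2, q4, q5}.
States satisfying p: {q1, q2, q3, q5}.
States satisfying E[¬r U p]: {q0, q1, q2, q3, q4, q5}.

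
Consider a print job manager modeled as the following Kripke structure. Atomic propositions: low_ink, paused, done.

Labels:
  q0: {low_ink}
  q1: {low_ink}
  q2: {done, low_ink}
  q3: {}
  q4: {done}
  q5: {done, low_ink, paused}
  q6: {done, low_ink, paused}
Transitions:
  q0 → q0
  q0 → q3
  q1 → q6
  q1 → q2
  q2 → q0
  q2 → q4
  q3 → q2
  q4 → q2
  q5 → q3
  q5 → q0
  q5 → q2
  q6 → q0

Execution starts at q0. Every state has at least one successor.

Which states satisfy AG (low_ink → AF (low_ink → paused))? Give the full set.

none

States satisfying low_ink → AF (low_ink → paused): {q3, q4, q5, q6}.
States satisfying AG (low_ink → AF (low_ink → paused)): ∅.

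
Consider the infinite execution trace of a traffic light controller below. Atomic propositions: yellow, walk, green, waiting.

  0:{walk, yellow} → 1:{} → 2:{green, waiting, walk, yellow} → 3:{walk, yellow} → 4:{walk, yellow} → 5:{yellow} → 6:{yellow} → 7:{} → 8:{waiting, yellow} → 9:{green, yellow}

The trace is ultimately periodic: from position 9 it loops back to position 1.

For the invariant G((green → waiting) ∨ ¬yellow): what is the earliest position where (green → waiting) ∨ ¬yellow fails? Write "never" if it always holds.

9

Check (green → waiting) ∨ ¬yellow at each position in order: 0 ✓, 1 ✓, 2 ✓, 3 ✓, 4 ✓, 5 ✓, 6 ✓, 7 ✓, 8 ✓.
At position 9 the labels are {green, yellow}, so (green → waiting) ∨ ¬yellow is false there. This is the first violation.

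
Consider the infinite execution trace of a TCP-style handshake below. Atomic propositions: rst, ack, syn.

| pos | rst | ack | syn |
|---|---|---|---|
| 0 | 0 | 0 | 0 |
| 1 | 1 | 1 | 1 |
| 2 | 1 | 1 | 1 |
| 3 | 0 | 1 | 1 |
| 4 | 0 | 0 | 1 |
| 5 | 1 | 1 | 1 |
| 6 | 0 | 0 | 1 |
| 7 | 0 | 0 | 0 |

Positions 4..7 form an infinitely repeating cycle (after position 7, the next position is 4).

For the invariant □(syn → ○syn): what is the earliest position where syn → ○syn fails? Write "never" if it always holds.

Check syn → ○syn at each position in order: 0 ✓, 1 ✓, 2 ✓, 3 ✓, 4 ✓, 5 ✓.
At position 6 the labels are {syn} and the next position 7 has {}, so syn → ○syn is false there. This is the first violation.

6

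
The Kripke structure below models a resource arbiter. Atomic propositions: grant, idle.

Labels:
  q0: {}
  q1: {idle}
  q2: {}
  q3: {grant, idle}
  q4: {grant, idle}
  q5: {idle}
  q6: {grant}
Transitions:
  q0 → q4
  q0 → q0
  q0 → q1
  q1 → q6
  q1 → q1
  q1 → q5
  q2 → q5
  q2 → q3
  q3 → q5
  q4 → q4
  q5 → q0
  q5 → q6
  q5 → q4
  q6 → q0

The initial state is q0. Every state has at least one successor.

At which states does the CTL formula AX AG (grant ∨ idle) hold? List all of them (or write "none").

States satisfying AG (grant ∨ idle): {q4}.
States satisfying AX AG (grant ∨ idle): {q4}.

{q4}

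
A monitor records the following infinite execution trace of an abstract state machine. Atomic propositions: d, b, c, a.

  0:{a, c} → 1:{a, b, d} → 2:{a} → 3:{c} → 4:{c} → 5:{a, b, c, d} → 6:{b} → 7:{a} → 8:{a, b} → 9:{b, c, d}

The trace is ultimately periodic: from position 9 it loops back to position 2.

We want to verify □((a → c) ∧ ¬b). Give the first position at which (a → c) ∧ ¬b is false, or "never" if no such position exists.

Check (a → c) ∧ ¬b at each position in order: 0 ✓.
At position 1 the labels are {a, b, d}, so (a → c) ∧ ¬b is false there. This is the first violation.

1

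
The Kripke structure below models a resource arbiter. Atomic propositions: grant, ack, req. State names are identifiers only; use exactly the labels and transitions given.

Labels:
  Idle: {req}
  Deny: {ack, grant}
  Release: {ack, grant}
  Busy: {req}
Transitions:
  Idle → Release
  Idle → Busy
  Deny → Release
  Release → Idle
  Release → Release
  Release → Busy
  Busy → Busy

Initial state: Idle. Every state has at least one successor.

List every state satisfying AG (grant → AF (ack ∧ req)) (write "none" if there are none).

States satisfying grant → AF (ack ∧ req): {Idle, Busy}.
States satisfying AG (grant → AF (ack ∧ req)): {Busy}.

{Busy}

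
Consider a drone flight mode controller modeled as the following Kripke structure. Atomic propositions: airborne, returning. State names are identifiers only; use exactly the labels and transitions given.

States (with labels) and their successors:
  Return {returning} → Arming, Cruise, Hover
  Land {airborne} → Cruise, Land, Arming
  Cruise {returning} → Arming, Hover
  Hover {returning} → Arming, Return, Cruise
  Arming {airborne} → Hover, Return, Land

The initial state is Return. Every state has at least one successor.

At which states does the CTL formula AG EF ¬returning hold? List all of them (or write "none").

{Return, Land, Cruise, Hover, Arming}

States satisfying EF ¬returning: {Return, Land, Cruise, Hover, Arming}.
States satisfying AG EF ¬returning: {Return, Land, Cruise, Hover, Arming}.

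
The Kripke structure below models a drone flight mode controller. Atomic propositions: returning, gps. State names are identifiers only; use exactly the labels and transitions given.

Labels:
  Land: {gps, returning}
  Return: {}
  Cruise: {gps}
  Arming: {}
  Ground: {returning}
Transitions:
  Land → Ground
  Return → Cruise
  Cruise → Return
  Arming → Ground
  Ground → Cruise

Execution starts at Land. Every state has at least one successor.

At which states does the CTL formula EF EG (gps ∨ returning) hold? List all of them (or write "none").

none

States satisfying EG (gps ∨ returning): ∅.
States satisfying EF EG (gps ∨ returning): ∅.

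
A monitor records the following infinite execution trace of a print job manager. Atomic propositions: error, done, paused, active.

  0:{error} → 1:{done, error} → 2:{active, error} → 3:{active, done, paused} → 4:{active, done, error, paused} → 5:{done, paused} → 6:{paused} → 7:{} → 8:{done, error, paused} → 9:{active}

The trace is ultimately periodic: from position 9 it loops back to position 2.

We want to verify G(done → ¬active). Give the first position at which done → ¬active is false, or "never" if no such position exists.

Check done → ¬active at each position in order: 0 ✓, 1 ✓, 2 ✓.
At position 3 the labels are {active, done, paused}, so done → ¬active is false there. This is the first violation.

3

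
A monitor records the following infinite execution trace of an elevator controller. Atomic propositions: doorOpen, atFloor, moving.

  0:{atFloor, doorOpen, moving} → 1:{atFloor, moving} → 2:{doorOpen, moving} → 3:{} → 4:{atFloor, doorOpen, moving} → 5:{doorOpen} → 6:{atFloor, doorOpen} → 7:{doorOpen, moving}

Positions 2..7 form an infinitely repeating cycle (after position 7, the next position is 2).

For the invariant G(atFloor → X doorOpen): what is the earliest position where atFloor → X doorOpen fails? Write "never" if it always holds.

At position 0 the labels are {atFloor, doorOpen, moving} and the next position 1 has {atFloor, moving}, so atFloor → X doorOpen is false there. This is the first violation.

0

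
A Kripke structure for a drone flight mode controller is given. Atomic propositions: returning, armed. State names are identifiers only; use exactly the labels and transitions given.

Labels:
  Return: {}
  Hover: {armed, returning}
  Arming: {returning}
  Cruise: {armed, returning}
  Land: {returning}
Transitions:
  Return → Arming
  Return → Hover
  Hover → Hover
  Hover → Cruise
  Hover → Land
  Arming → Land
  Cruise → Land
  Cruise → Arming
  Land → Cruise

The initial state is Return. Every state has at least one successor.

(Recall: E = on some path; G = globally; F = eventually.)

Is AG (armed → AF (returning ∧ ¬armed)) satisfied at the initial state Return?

States satisfying armed → AF (returning ∧ ¬armed): {Return, Arming, Cruise, Land}.
States satisfying AG (armed → AF (returning ∧ ¬armed)): {Arming, Cruise, Land}.
Hover is reachable from Return and violates armed → AF (returning ∧ ¬armed), so AG fails at Return.
Return ∉ Sat(AG (armed → AF (returning ∧ ¬armed))).

No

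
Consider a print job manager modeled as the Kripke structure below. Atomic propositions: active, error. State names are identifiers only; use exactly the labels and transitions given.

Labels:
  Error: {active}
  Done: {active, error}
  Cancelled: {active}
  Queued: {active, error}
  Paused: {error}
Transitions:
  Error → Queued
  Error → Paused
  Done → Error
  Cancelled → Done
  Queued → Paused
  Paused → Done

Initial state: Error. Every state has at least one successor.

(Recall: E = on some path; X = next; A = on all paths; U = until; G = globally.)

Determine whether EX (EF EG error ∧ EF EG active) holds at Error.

States satisfying EF EG error ∧ EF EG active: ∅.
States satisfying EX (EF EG error ∧ EF EG active): ∅.
No suitable path/successor from Error witnesses the formula.
Error ∉ Sat(EX (EF EG error ∧ EF EG active)).

Violated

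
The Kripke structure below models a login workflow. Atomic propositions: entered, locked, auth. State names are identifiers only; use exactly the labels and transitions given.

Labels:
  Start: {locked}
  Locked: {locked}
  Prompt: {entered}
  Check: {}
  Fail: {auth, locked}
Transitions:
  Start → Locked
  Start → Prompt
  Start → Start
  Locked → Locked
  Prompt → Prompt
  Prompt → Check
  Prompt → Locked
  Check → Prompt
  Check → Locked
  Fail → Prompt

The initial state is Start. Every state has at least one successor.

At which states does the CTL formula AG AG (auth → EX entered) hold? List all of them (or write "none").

States satisfying AG (auth → EX entered): {Start, Locked, Prompt, Check, Fail}.
States satisfying AG AG (auth → EX entered): {Start, Locked, Prompt, Check, Fail}.

{Start, Locked, Prompt, Check, Fail}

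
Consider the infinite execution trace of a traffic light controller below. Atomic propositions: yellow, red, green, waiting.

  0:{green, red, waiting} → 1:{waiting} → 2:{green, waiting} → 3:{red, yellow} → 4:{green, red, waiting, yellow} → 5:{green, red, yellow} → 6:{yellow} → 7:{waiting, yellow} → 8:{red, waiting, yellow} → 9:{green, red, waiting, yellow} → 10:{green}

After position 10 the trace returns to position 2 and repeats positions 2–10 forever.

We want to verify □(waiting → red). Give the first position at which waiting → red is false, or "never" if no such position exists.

1

Check waiting → red at each position in order: 0 ✓.
At position 1 the labels are {waiting}, so waiting → red is false there. This is the first violation.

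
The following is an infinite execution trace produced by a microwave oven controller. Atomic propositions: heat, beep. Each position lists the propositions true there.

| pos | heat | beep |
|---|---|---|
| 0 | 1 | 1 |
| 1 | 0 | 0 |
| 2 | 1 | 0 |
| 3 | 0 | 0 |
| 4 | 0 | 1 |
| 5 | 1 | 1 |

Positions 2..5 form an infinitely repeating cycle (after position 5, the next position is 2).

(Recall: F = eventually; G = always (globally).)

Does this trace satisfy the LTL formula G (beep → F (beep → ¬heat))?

Holds

beep → F (beep → ¬heat) holds at every position 0..5, and those are all positions ever visited, so G (beep → F (beep → ¬heat)) holds.
Positions where beep holds: 0, 4, 5.
Check F (beep → ¬heat) at each: 0→ok, 4→ok, 5→ok.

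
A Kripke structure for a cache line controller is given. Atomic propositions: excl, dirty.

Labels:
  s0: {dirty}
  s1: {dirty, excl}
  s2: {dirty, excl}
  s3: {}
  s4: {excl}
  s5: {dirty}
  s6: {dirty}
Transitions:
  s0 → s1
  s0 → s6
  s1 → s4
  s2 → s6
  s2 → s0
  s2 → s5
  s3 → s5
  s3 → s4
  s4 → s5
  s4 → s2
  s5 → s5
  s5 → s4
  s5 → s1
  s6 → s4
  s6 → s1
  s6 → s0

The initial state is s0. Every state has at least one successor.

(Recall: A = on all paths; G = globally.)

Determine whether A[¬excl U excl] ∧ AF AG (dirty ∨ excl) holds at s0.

Violated

States satisfying ¬excl: {s0, s3, s5, s6}.
States satisfying excl: {s1, s2, s4}.
States satisfying A[¬excl U excl]: {s1, s2, s4}.
States satisfying AG (dirty ∨ excl): {s0, s1, s2, s4, s5, s6}.
States satisfying AF AG (dirty ∨ excl): {s0, s1, s2, s3, s4, s5, s6}.
States satisfying A[¬excl U excl] ∧ AF AG (dirty ∨ excl): {s1, s2, s4}.
s0 ∉ Sat(A[¬excl U excl] ∧ AF AG (dirty ∨ excl)).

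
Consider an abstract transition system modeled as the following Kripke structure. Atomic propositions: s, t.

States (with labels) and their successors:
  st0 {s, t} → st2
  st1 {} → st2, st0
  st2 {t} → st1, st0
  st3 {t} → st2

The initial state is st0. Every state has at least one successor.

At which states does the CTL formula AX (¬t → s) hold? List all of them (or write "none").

{st0, st1, st3}

States satisfying ¬t → s: {st0, st2, st3}.
States satisfying AX (¬t → s): {st0, st1, st3}.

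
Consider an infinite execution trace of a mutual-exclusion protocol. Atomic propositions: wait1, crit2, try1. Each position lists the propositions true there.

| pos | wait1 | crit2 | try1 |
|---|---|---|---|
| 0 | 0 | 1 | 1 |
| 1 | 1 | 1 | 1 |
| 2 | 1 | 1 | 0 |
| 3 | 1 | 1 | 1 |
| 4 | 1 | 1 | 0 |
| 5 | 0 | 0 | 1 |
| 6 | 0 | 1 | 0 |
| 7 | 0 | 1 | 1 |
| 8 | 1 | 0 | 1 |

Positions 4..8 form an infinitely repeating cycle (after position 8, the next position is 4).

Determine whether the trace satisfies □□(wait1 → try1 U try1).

□(wait1 → try1 U try1) must hold at every position from 0 onward. It fails at position 0, so □□(wait1 → try1 U try1) is false.

Does not hold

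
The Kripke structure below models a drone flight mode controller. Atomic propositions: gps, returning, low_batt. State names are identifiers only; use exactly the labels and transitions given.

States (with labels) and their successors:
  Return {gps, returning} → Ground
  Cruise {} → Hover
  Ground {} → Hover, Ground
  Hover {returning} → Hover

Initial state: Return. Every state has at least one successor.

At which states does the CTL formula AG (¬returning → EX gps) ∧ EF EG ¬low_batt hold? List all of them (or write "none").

States satisfying ¬returning → EX gps: {Return, Hover}.
States satisfying AG (¬returning → EX gps): {Hover}.
States satisfying EG ¬low_batt: {Return, Cruise, Ground, Hover}.
States satisfying EF EG ¬low_batt: {Return, Cruise, Ground, Hover}.
States satisfying AG (¬returning → EX gps) ∧ EF EG ¬low_batt: {Hover}.

{Hover}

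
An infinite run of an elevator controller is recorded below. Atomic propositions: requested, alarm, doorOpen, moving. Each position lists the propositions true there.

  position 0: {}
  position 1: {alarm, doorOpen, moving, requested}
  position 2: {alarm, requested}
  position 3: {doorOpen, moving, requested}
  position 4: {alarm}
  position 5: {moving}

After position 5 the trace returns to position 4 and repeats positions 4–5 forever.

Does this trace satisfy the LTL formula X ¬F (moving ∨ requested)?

The position after 0 is 1; ¬F (moving ∨ requested) is false there.

Does not hold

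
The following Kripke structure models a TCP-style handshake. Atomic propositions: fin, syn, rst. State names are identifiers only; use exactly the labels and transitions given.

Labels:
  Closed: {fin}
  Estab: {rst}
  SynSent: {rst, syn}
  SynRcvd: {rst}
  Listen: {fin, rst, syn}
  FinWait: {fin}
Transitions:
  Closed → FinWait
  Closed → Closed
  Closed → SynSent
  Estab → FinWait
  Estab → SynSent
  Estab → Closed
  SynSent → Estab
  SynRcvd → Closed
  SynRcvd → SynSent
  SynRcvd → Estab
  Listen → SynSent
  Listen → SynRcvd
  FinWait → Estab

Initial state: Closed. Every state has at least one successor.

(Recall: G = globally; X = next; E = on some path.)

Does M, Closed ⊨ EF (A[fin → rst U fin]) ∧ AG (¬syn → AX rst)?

Violated

States satisfying A[fin → rst U fin]: {Closed, Listen, FinWait}.
States satisfying EF (A[fin → rst U fin]): {Closed, Estab, SynSent, SynRcvd, Listen, FinWait}.
States satisfying ¬syn → AX rst: {SynSent, Listen, FinWait}.
States satisfying AG (¬syn → AX rst): ∅.
States satisfying EF (A[fin → rst U fin]) ∧ AG (¬syn → AX rst): ∅.
Closed ∉ Sat(EF (A[fin → rst U fin]) ∧ AG (¬syn → AX rst)).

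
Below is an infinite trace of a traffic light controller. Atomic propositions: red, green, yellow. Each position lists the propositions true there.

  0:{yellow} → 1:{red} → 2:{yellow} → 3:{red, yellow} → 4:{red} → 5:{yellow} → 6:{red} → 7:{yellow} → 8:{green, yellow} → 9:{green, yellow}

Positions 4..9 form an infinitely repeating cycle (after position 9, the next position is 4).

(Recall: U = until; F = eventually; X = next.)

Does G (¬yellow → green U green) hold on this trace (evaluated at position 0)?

¬yellow → green U green must hold at every position from 0 onward. It fails at position 1, so G (¬yellow → green U green) is false.
Positions where ¬yellow holds: 1, 4, 6.
Check green U green at each: 1→fails, 4→fails, 6→fails.

Does not hold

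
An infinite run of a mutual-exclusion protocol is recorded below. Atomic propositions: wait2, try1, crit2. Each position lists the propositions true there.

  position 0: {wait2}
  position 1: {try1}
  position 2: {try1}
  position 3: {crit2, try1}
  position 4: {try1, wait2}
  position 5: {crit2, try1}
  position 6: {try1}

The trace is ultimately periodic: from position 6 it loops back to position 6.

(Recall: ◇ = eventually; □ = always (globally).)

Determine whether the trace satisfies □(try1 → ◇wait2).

No

try1 → ◇wait2 must hold at every position from 0 onward. It fails at position 5, so □(try1 → ◇wait2) is false.
Positions where try1 holds: 1, 2, 3, 4, 5, 6.
Check ◇wait2 at each: 1→ok, 2→ok, 3→ok, 4→ok, 5→fails, 6→fails.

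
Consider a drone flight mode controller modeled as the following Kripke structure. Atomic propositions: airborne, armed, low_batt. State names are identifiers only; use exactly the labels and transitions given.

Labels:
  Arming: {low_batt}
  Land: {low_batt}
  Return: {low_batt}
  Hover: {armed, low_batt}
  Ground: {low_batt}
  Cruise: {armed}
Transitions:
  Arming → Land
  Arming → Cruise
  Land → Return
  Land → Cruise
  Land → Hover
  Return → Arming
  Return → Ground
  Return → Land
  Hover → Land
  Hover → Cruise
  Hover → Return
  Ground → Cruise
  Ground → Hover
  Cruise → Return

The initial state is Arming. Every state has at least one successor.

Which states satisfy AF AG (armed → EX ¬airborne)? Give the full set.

{Arming, Land, Return, Hover, Ground, Cruise}

States satisfying AG (armed → EX ¬airborne): {Arming, Land, Return, Hover, Ground, Cruise}.
States satisfying AF AG (armed → EX ¬airborne): {Arming, Land, Return, Hover, Ground, Cruise}.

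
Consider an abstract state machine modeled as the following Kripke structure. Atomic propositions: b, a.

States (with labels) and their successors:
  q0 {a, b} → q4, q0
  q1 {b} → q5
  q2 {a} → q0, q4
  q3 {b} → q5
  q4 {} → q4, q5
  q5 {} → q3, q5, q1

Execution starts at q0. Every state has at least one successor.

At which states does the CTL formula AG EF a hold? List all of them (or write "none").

none

States satisfying EF a: {q0, q2}.
States satisfying AG EF a: ∅.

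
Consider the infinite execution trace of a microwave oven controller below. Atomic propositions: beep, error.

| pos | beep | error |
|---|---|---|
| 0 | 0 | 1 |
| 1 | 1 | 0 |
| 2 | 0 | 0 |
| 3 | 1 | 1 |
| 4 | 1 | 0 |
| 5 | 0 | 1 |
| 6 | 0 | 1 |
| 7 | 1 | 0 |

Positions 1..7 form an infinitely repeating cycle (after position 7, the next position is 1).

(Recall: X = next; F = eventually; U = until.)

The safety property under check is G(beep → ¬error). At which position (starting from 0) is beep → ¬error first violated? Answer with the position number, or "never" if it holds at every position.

3

Check beep → ¬error at each position in order: 0 ✓, 1 ✓, 2 ✓.
At position 3 the labels are {beep, error}, so beep → ¬error is false there. This is the first violation.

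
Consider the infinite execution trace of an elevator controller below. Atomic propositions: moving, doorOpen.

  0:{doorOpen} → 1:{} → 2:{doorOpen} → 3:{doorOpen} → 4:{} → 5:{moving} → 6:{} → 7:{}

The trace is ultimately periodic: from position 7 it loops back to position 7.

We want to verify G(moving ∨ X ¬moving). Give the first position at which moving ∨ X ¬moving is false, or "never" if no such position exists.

Check moving ∨ X ¬moving at each position in order: 0 ✓, 1 ✓, 2 ✓, 3 ✓.
At position 4 the labels are {} and the next position 5 has {moving}, so moving ∨ X ¬moving is false there. This is the first violation.

4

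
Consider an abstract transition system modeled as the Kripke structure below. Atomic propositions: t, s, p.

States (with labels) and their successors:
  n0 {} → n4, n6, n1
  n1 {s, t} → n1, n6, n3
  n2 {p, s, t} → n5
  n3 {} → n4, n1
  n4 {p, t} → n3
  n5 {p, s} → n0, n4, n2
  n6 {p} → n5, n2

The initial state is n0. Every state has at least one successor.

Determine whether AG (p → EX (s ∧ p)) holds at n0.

Violated

States satisfying p → EX (s ∧ p): {n0, n1, n2, n3, n5, n6}.
States satisfying AG (p → EX (s ∧ p)): ∅.
n4 is reachable from n0 and violates p → EX (s ∧ p), so AG fails at n0.
n0 ∉ Sat(AG (p → EX (s ∧ p))).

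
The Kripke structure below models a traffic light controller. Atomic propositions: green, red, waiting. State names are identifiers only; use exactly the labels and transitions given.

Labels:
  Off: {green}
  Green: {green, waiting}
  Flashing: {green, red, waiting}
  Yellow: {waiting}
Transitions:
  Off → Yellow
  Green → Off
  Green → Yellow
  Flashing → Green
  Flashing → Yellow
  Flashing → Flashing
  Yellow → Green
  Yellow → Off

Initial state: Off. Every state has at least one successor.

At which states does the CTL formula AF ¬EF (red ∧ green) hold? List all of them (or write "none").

{Off, Green, Yellow}

States satisfying ¬EF (red ∧ green): {Off, Green, Yellow}.
States satisfying AF ¬EF (red ∧ green): {Off, Green, Yellow}.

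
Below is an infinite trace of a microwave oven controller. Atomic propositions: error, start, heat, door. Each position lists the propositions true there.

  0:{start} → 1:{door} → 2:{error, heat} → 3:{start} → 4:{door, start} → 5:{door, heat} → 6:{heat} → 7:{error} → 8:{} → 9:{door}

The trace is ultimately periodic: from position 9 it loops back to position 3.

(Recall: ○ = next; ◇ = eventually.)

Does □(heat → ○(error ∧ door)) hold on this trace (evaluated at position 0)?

heat → ○(error ∧ door) must hold at every position from 0 onward. It fails at position 2, so □(heat → ○(error ∧ door)) is false.
Positions where heat holds: 2, 5, 6.
Check ○(error ∧ door) at each: 2→fails, 5→fails, 6→fails.

Does not hold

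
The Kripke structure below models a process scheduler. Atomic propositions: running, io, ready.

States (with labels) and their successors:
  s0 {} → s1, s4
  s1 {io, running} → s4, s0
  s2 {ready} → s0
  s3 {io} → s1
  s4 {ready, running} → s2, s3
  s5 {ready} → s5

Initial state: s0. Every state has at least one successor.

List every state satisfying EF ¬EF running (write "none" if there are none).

{s5}

States satisfying ¬EF running: {s5}.
States satisfying EF ¬EF running: {s5}.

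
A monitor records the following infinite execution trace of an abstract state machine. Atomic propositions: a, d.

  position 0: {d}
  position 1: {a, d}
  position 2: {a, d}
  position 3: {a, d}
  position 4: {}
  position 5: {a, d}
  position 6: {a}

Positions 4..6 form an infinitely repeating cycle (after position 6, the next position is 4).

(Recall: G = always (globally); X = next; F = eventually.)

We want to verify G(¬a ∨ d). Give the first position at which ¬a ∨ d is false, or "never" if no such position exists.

6

Check ¬a ∨ d at each position in order: 0 ✓, 1 ✓, 2 ✓, 3 ✓, 4 ✓, 5 ✓.
At position 6 the labels are {a}, so ¬a ∨ d is false there. This is the first violation.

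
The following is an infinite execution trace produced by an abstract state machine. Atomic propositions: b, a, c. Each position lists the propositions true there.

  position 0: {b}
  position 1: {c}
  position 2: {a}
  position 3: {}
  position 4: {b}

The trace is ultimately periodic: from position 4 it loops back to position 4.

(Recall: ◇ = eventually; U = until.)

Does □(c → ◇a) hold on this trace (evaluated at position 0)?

c → ◇a holds at every position 0..4, and those are all positions ever visited, so □(c → ◇a) holds.
Positions where c holds: 1.
Check ◇a at each: 1→ok.

Satisfied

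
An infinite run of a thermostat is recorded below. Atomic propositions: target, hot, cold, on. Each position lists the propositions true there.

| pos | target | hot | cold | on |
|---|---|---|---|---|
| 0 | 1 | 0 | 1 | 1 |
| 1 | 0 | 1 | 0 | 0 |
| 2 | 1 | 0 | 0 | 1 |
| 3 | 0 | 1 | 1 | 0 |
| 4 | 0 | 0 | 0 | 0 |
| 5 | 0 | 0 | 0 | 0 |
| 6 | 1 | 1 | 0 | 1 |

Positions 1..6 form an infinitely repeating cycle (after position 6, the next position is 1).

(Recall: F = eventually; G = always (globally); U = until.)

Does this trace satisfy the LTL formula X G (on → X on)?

Does not hold

The position after 0 is 1; G (on → X on) is false there.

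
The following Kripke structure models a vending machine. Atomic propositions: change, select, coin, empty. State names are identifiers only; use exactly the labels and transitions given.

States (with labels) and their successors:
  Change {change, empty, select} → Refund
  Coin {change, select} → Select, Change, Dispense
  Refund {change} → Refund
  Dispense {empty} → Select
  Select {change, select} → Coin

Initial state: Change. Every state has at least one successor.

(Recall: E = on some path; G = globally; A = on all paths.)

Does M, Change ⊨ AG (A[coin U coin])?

States satisfying A[coin U coin]: ∅.
States satisfying AG (A[coin U coin]): ∅.
Change is reachable from Change and violates A[coin U coin], so AG fails at Change.
Change ∉ Sat(AG (A[coin U coin])).

No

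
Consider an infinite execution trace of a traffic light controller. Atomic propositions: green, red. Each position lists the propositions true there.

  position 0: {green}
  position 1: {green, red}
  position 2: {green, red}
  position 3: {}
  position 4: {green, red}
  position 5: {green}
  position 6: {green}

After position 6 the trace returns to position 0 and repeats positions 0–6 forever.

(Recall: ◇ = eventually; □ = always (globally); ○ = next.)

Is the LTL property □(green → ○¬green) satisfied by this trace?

No

green → ○¬green must hold at every position from 0 onward. It fails at position 0, so □(green → ○¬green) is false.
Positions where green holds: 0, 1, 2, 4, 5, 6.
Check ○¬green at each: 0→fails, 1→fails, 2→ok, 4→fails, 5→fails, 6→fails.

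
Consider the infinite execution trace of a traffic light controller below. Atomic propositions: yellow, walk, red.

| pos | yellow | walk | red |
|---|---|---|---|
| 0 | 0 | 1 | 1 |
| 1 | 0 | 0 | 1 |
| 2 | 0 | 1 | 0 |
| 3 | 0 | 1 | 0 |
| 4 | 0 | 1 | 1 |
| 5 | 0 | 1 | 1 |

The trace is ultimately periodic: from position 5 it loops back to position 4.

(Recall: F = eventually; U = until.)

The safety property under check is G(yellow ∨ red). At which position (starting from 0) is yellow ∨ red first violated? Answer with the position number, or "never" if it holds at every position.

Check yellow ∨ red at each position in order: 0 ✓, 1 ✓.
At position 2 the labels are {walk}, so yellow ∨ red is false there. This is the first violation.

2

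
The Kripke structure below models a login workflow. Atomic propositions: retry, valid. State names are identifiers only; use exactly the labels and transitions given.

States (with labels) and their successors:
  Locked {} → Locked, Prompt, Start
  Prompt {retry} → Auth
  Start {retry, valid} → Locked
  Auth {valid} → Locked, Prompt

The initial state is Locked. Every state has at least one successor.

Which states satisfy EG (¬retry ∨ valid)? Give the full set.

States satisfying ¬retry ∨ valid: {Locked, Start, Auth}.
States satisfying EG (¬retry ∨ valid): {Locked, Start, Auth}.

{Locked, Start, Auth}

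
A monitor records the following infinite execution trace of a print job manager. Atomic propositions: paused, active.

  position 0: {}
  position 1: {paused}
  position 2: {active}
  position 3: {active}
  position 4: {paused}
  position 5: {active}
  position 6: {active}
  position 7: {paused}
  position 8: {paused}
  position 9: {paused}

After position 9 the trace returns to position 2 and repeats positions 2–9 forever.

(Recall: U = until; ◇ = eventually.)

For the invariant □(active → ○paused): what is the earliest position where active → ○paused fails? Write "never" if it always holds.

2

Check active → ○paused at each position in order: 0 ✓, 1 ✓.
At position 2 the labels are {active} and the next position 3 has {active}, so active → ○paused is false there. This is the first violation.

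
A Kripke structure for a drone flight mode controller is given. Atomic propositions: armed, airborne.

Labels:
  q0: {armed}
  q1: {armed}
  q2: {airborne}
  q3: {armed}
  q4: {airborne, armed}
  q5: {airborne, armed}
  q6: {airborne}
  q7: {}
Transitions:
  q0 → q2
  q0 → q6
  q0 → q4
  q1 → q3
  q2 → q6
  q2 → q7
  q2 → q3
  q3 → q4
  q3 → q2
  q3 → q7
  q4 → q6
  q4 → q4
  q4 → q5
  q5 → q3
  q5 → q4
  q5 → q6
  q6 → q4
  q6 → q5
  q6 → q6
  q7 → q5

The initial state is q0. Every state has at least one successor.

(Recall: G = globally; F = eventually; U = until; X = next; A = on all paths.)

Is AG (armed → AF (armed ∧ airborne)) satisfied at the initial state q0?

Violated

States satisfying armed → AF (armed ∧ airborne): {q2, q4, q5, q6, q7}.
States satisfying AG (armed → AF (armed ∧ airborne)): ∅.
q0 is reachable from q0 and violates armed → AF (armed ∧ airborne), so AG fails at q0.
q0 ∉ Sat(AG (armed → AF (armed ∧ airborne))).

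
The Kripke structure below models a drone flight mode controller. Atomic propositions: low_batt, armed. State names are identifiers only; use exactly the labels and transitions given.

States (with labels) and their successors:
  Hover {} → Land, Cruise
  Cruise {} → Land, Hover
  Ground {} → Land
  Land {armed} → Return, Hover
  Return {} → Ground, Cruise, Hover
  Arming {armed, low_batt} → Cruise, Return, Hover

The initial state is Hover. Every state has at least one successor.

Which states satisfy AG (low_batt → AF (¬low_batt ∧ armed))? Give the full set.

States satisfying low_batt → AF (¬low_batt ∧ armed): {Hover, Cruise, Ground, Land, Return}.
States satisfying AG (low_batt → AF (¬low_batt ∧ armed)): {Hover, Cruise, Ground, Land, Return}.

{Hover, Cruise, Ground, Land, Return}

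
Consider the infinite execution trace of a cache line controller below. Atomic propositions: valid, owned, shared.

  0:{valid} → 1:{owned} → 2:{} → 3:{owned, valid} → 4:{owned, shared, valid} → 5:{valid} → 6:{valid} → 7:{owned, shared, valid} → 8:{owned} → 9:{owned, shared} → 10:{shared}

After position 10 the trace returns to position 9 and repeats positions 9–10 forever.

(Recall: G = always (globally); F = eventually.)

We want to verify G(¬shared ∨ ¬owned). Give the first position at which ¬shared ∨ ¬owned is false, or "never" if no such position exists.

4

Check ¬shared ∨ ¬owned at each position in order: 0 ✓, 1 ✓, 2 ✓, 3 ✓.
At position 4 the labels are {owned, shared, valid}, so ¬shared ∨ ¬owned is false there. This is the first violation.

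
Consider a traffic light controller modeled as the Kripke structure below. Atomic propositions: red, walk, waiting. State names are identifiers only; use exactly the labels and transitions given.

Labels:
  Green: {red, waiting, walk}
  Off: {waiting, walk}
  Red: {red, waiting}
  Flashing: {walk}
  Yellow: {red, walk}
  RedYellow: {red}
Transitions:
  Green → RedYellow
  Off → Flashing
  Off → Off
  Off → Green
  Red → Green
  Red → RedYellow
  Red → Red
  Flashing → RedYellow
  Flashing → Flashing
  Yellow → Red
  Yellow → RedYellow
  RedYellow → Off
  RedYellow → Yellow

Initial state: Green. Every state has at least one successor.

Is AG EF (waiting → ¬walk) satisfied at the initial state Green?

Holds

States satisfying EF (waiting → ¬walk): {Green, Off, Red, Flashing, Yellow, RedYellow}.
States satisfying AG EF (waiting → ¬walk): {Green, Off, Red, Flashing, Yellow, RedYellow}.
Every state reachable from Green satisfies EF (waiting → ¬walk).
Green ∈ Sat(AG EF (waiting → ¬walk)).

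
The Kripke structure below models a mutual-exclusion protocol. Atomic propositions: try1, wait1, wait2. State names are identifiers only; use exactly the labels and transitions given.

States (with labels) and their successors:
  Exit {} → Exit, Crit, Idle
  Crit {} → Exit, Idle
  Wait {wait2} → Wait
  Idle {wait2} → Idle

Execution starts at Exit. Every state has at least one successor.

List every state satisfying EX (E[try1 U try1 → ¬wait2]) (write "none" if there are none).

{Exit, Crit, Wait, Idle}

States satisfying E[try1 U try1 → ¬wait2]: {Exit, Crit, Wait, Idle}.
States satisfying EX (E[try1 U try1 → ¬wait2]): {Exit, Crit, Wait, Idle}.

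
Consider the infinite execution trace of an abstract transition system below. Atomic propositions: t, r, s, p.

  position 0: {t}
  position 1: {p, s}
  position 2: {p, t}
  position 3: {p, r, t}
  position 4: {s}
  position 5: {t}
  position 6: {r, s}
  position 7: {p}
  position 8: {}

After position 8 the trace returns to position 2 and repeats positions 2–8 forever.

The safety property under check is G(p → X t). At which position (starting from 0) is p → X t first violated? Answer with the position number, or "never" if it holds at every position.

3

Check p → X t at each position in order: 0 ✓, 1 ✓, 2 ✓.
At position 3 the labels are {p, r, t} and the next position 4 has {s}, so p → X t is false there. This is the first violation.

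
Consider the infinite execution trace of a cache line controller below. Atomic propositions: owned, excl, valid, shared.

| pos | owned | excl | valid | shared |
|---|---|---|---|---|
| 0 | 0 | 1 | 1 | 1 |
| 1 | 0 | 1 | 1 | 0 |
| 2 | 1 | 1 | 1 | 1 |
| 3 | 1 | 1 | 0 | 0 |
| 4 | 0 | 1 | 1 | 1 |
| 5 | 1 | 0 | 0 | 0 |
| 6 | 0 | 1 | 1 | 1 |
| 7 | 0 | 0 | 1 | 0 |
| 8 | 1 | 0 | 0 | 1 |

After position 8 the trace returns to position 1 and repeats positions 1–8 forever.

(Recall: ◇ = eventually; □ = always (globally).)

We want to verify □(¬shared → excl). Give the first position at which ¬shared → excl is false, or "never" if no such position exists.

5

Check ¬shared → excl at each position in order: 0 ✓, 1 ✓, 2 ✓, 3 ✓, 4 ✓.
At position 5 the labels are {owned}, so ¬shared → excl is false there. This is the first violation.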